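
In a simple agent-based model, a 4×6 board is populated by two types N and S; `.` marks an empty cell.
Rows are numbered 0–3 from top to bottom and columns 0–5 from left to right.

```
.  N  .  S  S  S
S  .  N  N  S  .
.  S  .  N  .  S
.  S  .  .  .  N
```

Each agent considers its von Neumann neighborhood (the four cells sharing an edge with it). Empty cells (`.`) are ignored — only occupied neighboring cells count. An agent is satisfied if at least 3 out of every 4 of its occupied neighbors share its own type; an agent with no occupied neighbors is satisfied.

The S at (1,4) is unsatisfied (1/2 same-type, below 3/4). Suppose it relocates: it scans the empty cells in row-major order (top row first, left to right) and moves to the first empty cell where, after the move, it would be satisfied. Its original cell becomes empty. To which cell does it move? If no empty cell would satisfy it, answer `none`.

Vacating (1,4). Empty cells in order:
  (0,0): 1/2 same-type → still unsatisfied.
  (0,2): 1/3 same-type → still unsatisfied.
  (1,1): 2/4 same-type → still unsatisfied.
  (1,5): 2/2 same-type → satisfied — stop here.

(1,5)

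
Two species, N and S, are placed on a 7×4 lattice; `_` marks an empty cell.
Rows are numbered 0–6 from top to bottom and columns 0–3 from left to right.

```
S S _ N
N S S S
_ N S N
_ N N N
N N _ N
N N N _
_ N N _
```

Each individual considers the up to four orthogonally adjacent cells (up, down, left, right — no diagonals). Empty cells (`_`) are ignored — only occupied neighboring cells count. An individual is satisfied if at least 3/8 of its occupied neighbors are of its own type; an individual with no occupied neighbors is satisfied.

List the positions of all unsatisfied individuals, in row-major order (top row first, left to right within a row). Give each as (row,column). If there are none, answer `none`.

(0,3), (1,0), (1,3), (2,1), (2,2), (2,3)

(0,0)S 1/2 ok
(0,1)S 2/2 ok
(0,3)N 0/1 unhappy
(1,0)N 0/2 unhappy
(1,1)S 2/4 ok
(1,2)S 3/3 ok
(1,3)S 1/3 unhappy
(2,1)N 1/3 unhappy
(2,2)S 1/4 unhappy
(2,3)N 1/3 unhappy
(3,1)N 3/3 ok
(3,2)N 2/3 ok
(3,3)N 3/3 ok
(4,0)N 2/2 ok
(4,1)N 3/3 ok
(4,3)N 1/1 ok
(5,0)N 2/2 ok
(5,1)N 4/4 ok
(5,2)N 2/2 ok
(6,1)N 2/2 ok
(6,2)N 2/2 ok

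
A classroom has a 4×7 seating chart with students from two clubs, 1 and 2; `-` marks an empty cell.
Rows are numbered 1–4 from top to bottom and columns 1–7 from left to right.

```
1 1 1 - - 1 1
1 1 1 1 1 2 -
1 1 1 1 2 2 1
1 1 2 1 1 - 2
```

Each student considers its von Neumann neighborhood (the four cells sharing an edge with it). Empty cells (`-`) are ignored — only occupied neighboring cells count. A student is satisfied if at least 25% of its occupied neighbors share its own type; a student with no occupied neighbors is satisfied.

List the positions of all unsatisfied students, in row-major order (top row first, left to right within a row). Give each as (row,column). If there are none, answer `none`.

(3,7), (4,3), (4,7)

(1,1)1 2/2 ok
(1,2)1 3/3 ok
(1,3)1 2/2 ok
(1,6)1 1/2 ok
(1,7)1 1/1 ok
(2,1)1 3/3 ok
(2,2)1 4/4 ok
(2,3)1 4/4 ok
(2,4)1 3/3 ok
(2,5)1 1/3 ok
(2,6)2 1/3 ok
(3,1)1 3/3 ok
(3,2)1 4/4 ok
(3,3)1 3/4 ok
(3,4)1 3/4 ok
(3,5)2 1/4 ok
(3,6)2 2/3 ok
(3,7)1 0/2 unhappy
(4,1)1 2/2 ok
(4,2)1 2/3 ok
(4,3)2 0/3 unhappy
(4,4)1 2/3 ok
(4,5)1 1/2 ok
(4,7)2 0/1 unhappy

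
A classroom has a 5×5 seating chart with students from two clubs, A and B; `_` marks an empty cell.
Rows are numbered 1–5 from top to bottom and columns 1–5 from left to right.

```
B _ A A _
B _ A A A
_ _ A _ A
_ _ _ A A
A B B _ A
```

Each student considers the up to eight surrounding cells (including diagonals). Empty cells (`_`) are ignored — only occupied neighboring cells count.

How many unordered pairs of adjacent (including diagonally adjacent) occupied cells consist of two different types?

Scan each occupied cell's neighbors to the right and below (and the two forward diagonals) so each pair is counted once.
Row 1: B(1,1)–B(2,1)= A(1,3)–A(1,4)= A(1,3)–A(2,3)= A(1,3)–A(2,4)= A(1,4)–A(2,4)= A(1,4)–A(2,5)= A(1,4)–A(2,3)=  → 0/7 unlike.
Row 2: A(2,3)–A(2,4)= A(2,3)–A(3,3)= A(2,4)–A(2,5)= A(2,4)–A(3,5)= A(2,4)–A(3,3)= A(2,5)–A(3,5)=  → 0/6 unlike.
Row 3: A(3,3)–A(4,4)= A(3,5)–A(4,5)= A(3,5)–A(4,4)=  → 0/3 unlike.
Row 4: A(4,4)–A(4,5)= A(4,4)–A(5,5)= A(4,4)–B(5,3)≠ A(4,5)–A(5,5)=  → 1/4 unlike.
Row 5: A(5,1)–B(5,2)≠ B(5,2)–B(5,3)=  → 1/2 unlike.
Total adjacent occupied pairs: 22; unlike-type pairs: 2.

2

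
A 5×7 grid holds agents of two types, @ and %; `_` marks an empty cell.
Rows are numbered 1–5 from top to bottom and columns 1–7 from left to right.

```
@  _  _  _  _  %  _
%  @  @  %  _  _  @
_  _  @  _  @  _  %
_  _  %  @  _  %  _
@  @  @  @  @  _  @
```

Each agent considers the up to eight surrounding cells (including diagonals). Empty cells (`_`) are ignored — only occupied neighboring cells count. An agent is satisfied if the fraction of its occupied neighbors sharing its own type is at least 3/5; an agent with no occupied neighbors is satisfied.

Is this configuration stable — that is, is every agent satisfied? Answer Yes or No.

No

(1,1)@ 1/2 not
(1,6)% 0/1 not
(2,1)% 0/2 not
(2,2)@ 3/4 satisfied
(2,3)@ 2/3 satisfied
(2,4)% 0/3 not
(2,7)@ 0/2 not
(3,3)@ 3/5 satisfied
(3,5)@ 1/3 not
(3,7)% 1/2 not
(4,3)% 0/5 not
(4,4)@ 5/6 satisfied
(4,6)% 1/4 not
(5,1)@ 1/1 satisfied
(5,2)@ 2/3 satisfied
(5,3)@ 3/4 satisfied
(5,4)@ 3/4 satisfied
(5,5)@ 2/3 satisfied
(5,7)@ 0/1 not
For instance (1,1) has only 1/2 same-type neighbors, below 3/5.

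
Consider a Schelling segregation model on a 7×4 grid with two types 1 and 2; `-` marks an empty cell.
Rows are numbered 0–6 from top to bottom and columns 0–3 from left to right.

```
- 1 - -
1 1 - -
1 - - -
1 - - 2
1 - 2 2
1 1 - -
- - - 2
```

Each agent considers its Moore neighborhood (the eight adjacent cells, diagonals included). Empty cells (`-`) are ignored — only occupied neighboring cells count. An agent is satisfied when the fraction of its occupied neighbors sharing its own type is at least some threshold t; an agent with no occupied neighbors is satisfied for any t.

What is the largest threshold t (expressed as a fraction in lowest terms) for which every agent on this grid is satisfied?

2/3

Row 0: (0,1)1 2/2
Row 1: (1,0)1 3/3 · (1,1)1 3/3
Row 2: (2,0)1 3/3
Row 3: (3,0)1 2/2 · (3,3)2 2/2
Row 4: (4,0)1 3/3 · (4,2)2 2/3 · (4,3)2 2/2
Row 5: (5,0)1 2/2 · (5,1)1 2/3
Row 6: (6,3)2 — no occupied neighbors
The smallest same-type fraction is 2/3 at (4,2), which reduces to 2/3. Any threshold above that leaves this agent unsatisfied.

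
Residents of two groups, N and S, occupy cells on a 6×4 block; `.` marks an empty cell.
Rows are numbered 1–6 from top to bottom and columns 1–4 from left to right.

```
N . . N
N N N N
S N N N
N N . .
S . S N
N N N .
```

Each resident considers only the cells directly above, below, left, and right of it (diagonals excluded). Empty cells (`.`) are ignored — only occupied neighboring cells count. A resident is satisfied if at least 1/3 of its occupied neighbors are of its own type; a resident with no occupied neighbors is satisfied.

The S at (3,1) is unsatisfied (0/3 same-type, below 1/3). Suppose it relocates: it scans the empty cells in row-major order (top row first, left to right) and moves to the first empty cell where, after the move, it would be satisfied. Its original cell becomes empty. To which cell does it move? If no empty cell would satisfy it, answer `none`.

Vacating (3,1). Empty cells in order:
  (1,2): 0/2 same-type → still unsatisfied.
  (1,3): 0/2 same-type → still unsatisfied.
  (4,3): 1/3 same-type → satisfied — stop here.

(4,3)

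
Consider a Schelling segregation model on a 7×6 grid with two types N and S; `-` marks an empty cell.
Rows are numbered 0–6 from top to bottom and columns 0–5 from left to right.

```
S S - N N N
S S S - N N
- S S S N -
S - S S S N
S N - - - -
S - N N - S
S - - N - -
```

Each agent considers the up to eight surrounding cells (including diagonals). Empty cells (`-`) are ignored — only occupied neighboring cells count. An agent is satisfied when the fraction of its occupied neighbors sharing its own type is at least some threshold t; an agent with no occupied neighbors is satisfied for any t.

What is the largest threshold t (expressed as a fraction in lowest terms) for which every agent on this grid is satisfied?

1/5

Row 0: (0,0)S 3/3 · (0,1)S 4/4 · (0,3)N 2/3 · (0,4)N 4/4 · (0,5)N 3/3
Row 1: (1,0)S 4/4 · (1,1)S 6/6 · (1,2)S 5/6 · (1,4)N 5/6 · (1,5)N 4/4
Row 2: (2,1)S 6/6 · (2,2)S 6/6 · (2,3)S 5/7 · (2,4)N 3/6
Row 3: (3,0)S 2/3 · (3,2)S 4/5 · (3,3)S 4/5 · (3,4)S 2/4 · (3,5)N 1/2
Row 4: (4,0)S 2/3 · (4,1)N 1/5
Row 5: (5,0)S 2/3 · (5,2)N 3/3 · (5,3)N 2/2 · (5,5)S — no occupied neighbors
Row 6: (6,0)S 1/1 · (6,3)N 2/2
The smallest same-type fraction is 1/5 at (4,1), which reduces to 1/5. Any threshold above that leaves this agent unsatisfied.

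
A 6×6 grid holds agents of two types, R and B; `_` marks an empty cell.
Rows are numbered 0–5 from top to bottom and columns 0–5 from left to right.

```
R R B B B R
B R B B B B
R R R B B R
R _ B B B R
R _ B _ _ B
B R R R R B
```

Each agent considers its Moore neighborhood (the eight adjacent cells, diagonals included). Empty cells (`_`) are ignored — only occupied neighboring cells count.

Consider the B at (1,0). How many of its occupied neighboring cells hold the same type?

0

Occupied neighbors of (1,0): (0,0)=R, (0,1)=R, (1,1)=R, (2,0)=R, (2,1)=R.
Same type (B): 0 of 5.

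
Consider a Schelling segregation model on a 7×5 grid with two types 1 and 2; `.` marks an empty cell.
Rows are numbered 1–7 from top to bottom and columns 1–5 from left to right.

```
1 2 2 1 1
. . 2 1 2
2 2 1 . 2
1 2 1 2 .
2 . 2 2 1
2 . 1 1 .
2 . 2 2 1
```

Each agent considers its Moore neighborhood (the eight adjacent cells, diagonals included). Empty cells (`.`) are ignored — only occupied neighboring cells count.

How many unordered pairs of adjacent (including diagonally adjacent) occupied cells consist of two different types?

33

Scan each occupied cell's neighbors to the right and below (and the two forward diagonals) so each pair is counted once.
From row 1: 6 unlike of 12 pairs (running 6/12).
From row 2: 4 unlike of 7 pairs (running 10/19).
From row 3: 6 unlike of 11 pairs (running 16/30).
From row 4: 7 unlike of 11 pairs (running 23/41).
From row 5: 5 unlike of 8 pairs (running 28/49).
From row 6: 4 unlike of 7 pairs (running 32/56).
From row 7: 1 unlike of 2 pairs (running 33/58).
Total adjacent occupied pairs: 58; unlike-type pairs: 33.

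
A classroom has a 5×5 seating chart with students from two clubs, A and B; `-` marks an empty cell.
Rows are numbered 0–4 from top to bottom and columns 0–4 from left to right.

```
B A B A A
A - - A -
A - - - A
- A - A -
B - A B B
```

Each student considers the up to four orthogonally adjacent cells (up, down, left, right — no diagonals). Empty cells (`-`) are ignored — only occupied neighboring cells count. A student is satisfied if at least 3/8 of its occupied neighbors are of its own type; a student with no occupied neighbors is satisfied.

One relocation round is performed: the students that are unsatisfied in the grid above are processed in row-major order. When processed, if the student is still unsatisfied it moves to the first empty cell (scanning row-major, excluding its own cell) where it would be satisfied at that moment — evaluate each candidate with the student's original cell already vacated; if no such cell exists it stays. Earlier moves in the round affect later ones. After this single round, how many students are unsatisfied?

Initially unsatisfied (in order): (0,0), (0,1), (0,2), (3,3), (4,2), (4,3).
  (0,0) → (1,2).
  (0,1) → (0,0).
  (0,2): now satisfied by earlier moves; stays.
  (3,3) → (0,1).
  (4,2) → (1,1).
  (4,3): now satisfied by earlier moves; stays.
Resulting grid:
A A B A A
A A B A -
A - - - A
- A - - -
B - - B B
Unsatisfied now: (0,2), (1,2).

2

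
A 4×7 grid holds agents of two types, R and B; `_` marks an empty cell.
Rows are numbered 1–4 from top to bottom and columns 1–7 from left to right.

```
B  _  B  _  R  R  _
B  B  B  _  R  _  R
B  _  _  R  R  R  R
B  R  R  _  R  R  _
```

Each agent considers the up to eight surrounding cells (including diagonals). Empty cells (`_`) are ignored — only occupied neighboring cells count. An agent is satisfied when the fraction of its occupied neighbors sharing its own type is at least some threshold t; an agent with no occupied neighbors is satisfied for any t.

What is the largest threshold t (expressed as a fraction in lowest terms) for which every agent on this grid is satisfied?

1/3

(1,1)B 2/2
(1,3)B 2/2
(1,5)R 2/2
(1,6)R 3/3
(2,1)B 3/3
(2,2)B 5/5
(2,3)B 2/3
(2,5)R 5/5
(2,7)R 3/3
(3,1)B 3/4
(3,4)R 4/5
(3,5)R 5/5
(3,6)R 6/6
(3,7)R 3/3
(4,1)B 1/2
(4,2)R 1/3
(4,3)R 2/2
(4,5)R 4/4
(4,6)R 4/4
The smallest same-type fraction is 1/3 at (4,2), which reduces to 1/3. Any threshold above that leaves this agent unsatisfied.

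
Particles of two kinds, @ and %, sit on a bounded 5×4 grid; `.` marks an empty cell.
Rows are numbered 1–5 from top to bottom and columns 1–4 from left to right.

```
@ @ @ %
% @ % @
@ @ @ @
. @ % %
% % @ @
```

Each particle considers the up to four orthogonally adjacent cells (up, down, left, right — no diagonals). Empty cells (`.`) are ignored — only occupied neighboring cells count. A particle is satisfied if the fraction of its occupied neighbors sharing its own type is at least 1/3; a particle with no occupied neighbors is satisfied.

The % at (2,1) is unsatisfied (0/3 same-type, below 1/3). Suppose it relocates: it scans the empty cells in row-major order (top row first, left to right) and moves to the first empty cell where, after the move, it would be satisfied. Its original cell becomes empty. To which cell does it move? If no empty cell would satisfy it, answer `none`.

(4,1)

Vacating (2,1). Empty cells in order:
  (4,1): 1/3 same-type → satisfied — stop here.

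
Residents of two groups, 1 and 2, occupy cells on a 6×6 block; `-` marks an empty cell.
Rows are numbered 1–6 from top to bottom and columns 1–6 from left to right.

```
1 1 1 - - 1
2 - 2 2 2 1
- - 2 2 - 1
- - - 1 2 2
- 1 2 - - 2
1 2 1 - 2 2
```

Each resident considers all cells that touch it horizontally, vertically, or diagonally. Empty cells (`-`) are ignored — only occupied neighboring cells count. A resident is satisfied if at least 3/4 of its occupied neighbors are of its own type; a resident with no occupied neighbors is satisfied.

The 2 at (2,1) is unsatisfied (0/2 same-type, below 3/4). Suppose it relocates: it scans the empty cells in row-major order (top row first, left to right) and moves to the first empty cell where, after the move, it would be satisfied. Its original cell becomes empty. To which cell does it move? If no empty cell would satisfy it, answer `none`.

Vacating (2,1). Empty cells in order:
  (1,4): 3/4 same-type → satisfied — stop here.

(1,4)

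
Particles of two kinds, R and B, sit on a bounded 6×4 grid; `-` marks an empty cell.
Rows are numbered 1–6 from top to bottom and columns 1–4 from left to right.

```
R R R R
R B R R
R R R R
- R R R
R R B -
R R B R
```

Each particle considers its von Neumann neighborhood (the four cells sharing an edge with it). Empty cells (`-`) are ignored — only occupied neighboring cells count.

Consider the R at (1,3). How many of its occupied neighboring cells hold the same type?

Occupied neighbors of (1,3): (2,3)=R, (1,2)=R, (1,4)=R.
Same type (R): 3 of 3.

3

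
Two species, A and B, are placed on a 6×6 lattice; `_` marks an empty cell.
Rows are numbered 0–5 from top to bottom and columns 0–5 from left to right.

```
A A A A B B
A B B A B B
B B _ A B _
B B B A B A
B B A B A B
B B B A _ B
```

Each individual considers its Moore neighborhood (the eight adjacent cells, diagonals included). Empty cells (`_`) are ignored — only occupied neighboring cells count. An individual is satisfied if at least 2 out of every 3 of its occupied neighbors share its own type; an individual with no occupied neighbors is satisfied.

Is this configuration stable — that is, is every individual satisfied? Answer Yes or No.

No

Row 0: (0,0)A 2/3 satisfied · (0,1)A 3/5 not · (0,2)A 3/5 not · (0,3)A 2/5 not · (0,4)B 3/5 not · (0,5)B 3/3 satisfied
Row 1: (1,0)A 2/5 not · (1,1)B 3/7 not · (1,2)B 2/7 not · (1,3)A 3/7 not · (1,4)B 4/7 not · (1,5)B 4/4 satisfied
Row 2: (2,0)B 4/5 satisfied · (2,1)B 6/7 satisfied · (2,3)A 2/7 not · (2,4)B 3/7 not
Row 3: (3,0)B 5/5 satisfied · (3,1)B 6/7 satisfied · (3,2)B 4/7 not · (3,3)A 3/7 not · (3,4)B 3/7 not · (3,5)A 1/4 not
Row 4: (4,0)B 5/5 satisfied · (4,1)B 7/8 satisfied · (4,2)A 2/8 not · (4,3)B 3/7 not · (4,4)A 3/7 not · (4,5)B 2/4 not
Row 5: (5,0)B 3/3 satisfied · (5,1)B 4/5 satisfied · (5,2)B 3/5 not · (5,3)A 2/4 not · (5,5)B 1/2 not
For instance (0,1) has only 3/5 same-type neighbors, below 2/3.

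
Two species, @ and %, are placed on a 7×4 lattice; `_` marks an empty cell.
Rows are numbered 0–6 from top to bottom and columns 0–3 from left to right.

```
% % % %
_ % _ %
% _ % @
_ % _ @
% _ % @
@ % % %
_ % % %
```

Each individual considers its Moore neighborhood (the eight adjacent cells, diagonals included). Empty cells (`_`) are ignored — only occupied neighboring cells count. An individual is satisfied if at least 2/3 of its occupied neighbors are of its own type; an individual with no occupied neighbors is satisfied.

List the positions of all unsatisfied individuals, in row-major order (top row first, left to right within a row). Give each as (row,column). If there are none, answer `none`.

(2,2), (2,3), (3,3), (4,3), (5,0)

Row 0: (0,0)% 2/2 satisfied · (0,1)% 3/3 satisfied · (0,2)% 4/4 satisfied · (0,3)% 2/2 satisfied
Row 1: (1,1)% 5/5 satisfied · (1,3)% 3/4 satisfied
Row 2: (2,0)% 2/2 satisfied · (2,2)% 3/5 not · (2,3)@ 1/3 not
Row 3: (3,1)% 4/4 satisfied · (3,3)@ 2/4 not
Row 4: (4,0)% 2/3 satisfied · (4,2)% 4/6 satisfied · (4,3)@ 1/4 not
Row 5: (5,0)@ 0/3 not · (5,1)% 5/6 satisfied · (5,2)% 6/7 satisfied · (5,3)% 4/5 satisfied
Row 6: (6,1)% 3/4 satisfied · (6,2)% 5/5 satisfied · (6,3)% 3/3 satisfied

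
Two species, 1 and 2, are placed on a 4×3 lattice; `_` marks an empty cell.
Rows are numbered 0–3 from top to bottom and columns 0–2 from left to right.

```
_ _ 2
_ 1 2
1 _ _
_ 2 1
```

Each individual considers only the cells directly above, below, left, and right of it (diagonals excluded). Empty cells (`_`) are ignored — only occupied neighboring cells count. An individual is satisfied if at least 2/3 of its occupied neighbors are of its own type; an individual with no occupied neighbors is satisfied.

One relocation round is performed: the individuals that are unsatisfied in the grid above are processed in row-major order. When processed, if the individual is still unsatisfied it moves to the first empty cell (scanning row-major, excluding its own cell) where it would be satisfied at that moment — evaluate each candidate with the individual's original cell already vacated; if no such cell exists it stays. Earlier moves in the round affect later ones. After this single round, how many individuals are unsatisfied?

Initially unsatisfied (in order): (1,1), (1,2), (3,1), (3,2).
  (1,1) → (0,0).
  (1,2): now satisfied by earlier moves; stays.
  (3,1) → (1,1).
  (3,2): now satisfied by earlier moves; stays.
Resulting grid:
1 _ 2
_ 2 2
1 _ _
_ _ 1
All satisfied now.

0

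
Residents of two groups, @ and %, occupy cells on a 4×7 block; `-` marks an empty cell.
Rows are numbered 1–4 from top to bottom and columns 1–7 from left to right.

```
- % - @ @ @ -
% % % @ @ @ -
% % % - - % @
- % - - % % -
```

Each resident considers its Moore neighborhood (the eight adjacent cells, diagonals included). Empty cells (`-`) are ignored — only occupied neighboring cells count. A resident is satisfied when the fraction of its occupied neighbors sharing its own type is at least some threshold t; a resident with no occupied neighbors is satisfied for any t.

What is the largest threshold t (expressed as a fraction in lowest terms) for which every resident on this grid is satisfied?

1/3

Row 1: (1,2)% 3/3 · (1,4)@ 3/4 · (1,5)@ 5/5 · (1,6)@ 3/3
Row 2: (2,1)% 4/4 · (2,2)% 6/6 · (2,3)% 4/6 · (2,4)@ 3/5 · (2,5)@ 5/6 · (2,6)@ 4/5
Row 3: (3,1)% 4/4 · (3,2)% 6/6 · (3,3)% 4/5 · (3,6)% 2/5 · (3,7)@ 1/3
Row 4: (4,2)% 3/3 · (4,5)% 2/2 · (4,6)% 2/3
The smallest same-type fraction is 1/3 at (3,7), which reduces to 1/3. Any threshold above that leaves this resident unsatisfied.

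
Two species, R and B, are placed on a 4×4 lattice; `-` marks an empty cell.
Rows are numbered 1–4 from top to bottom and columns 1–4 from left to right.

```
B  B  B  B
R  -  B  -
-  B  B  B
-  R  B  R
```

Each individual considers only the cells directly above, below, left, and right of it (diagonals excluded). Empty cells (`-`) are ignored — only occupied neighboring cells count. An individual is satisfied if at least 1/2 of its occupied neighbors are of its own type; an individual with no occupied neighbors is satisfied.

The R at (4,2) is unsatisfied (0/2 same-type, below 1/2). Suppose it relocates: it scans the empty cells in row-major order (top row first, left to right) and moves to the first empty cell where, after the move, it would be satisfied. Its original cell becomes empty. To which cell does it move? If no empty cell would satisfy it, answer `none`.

Vacating (4,2). Empty cells in order:
  (2,2): 1/4 same-type → still unsatisfied.
  (2,4): 0/3 same-type → still unsatisfied.
  (3,1): 1/2 same-type → satisfied — stop here.

(3,1)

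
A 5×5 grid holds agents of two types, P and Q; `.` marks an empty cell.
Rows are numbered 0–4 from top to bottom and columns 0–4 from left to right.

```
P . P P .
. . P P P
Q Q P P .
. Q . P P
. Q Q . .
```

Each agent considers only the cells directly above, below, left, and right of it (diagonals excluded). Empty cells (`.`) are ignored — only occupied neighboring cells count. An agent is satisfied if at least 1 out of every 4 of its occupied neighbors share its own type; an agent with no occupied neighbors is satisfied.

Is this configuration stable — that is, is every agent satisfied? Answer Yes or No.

Row 0: (0,0)P 0/0 ✓ · (0,2)P 2/2 ✓ · (0,3)P 2/2 ✓
Row 1: (1,2)P 3/3 ✓ · (1,3)P 4/4 ✓ · (1,4)P 1/1 ✓
Row 2: (2,0)Q 1/1 ✓ · (2,1)Q 2/3 ✓ · (2,2)P 2/3 ✓ · (2,3)P 3/3 ✓
Row 3: (3,1)Q 2/2 ✓ · (3,3)P 2/2 ✓ · (3,4)P 1/1 ✓
Row 4: (4,1)Q 2/2 ✓ · (4,2)Q 1/1 ✓
All meet the threshold, so the configuration is stable.

Yes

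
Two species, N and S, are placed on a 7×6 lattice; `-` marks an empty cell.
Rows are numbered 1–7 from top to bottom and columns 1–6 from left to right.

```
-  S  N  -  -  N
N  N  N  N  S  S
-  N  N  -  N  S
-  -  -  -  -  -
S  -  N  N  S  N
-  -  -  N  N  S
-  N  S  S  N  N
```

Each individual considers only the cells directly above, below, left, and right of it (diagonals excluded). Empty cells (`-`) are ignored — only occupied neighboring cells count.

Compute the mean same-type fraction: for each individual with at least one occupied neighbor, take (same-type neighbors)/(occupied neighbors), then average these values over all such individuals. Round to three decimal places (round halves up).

0.483

(1,2)S 0/2
(1,3)N 1/2
(1,6)N 0/1
(2,1)N 1/1
(2,2)N 3/4
(2,3)N 4/4
(2,4)N 1/2
(2,5)S 1/3
(2,6)S 2/3
(3,2)N 2/2
(3,3)N 2/2
(3,5)N 0/2
(3,6)S 1/2
(5,1)S — no occupied neighbors
(5,3)N 1/1
(5,4)N 2/3
(5,5)S 0/3
(5,6)N 0/2
(6,4)N 2/3
(6,5)N 2/4
(6,6)S 0/3
(7,2)N 0/1
(7,3)S 1/2
(7,4)S 1/3
(7,5)N 2/3
(7,6)N 1/2
Sum over 25 individuals: 0/2 + 1/2 + 0/1 + 1/1 + 3/4 + 4/4 + 1/2 + 1/3 + 2/3 + 2/2 + 2/2 + 0/2 + 1/2 + 1/1 + 2/3 + 0/3 + 0/2 + 2/3 + 2/4 + 0/3 + 0/1 + 1/2 + 1/3 + 2/3 + 1/2 = 145/12; mean = 145/12 ÷ 25 = 29/60 = 0.483333… → 0.483.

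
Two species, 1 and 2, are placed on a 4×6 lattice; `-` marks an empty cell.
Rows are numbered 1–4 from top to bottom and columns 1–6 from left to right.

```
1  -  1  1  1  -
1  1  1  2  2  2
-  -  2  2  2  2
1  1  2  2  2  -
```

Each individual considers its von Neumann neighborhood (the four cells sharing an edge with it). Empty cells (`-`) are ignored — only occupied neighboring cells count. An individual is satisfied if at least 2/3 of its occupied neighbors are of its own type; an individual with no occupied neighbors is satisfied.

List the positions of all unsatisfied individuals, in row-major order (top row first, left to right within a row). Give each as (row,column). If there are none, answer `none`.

(1,1)1 1/1 satisfied
(1,3)1 2/2 satisfied
(1,4)1 2/3 satisfied
(1,5)1 1/2 not
(2,1)1 2/2 satisfied
(2,2)1 2/2 satisfied
(2,3)1 2/4 not
(2,4)2 2/4 not
(2,5)2 3/4 satisfied
(2,6)2 2/2 satisfied
(3,3)2 2/3 satisfied
(3,4)2 4/4 satisfied
(3,5)2 4/4 satisfied
(3,6)2 2/2 satisfied
(4,1)1 1/1 satisfied
(4,2)1 1/2 not
(4,3)2 2/3 satisfied
(4,4)2 3/3 satisfied
(4,5)2 2/2 satisfied

(1,5), (2,3), (2,4), (4,2)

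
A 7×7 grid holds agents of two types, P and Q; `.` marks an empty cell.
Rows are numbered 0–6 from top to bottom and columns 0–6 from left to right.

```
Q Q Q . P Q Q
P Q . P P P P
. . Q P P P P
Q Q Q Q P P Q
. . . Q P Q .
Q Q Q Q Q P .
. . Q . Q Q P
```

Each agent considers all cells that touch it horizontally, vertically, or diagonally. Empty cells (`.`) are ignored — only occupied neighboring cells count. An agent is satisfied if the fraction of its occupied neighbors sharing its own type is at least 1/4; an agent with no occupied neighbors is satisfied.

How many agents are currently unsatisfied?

2

(0,0)Q 2/3 ✓
(0,1)Q 3/4 ✓
(0,2)Q 2/3 ✓
(0,4)P 3/4 ✓
(0,5)Q 1/5 ✗
(0,6)Q 1/3 ✓
(1,0)P 0/3 ✗
(1,1)Q 4/5 ✓
(1,3)P 4/6 ✓
(1,4)P 6/7 ✓
(1,5)P 6/8 ✓
(1,6)P 3/5 ✓
(2,2)Q 4/6 ✓
(2,3)P 4/7 ✓
(2,4)P 7/8 ✓
(2,5)P 7/8 ✓
(2,6)P 4/5 ✓
(3,0)Q 1/1 ✓
(3,1)Q 3/3 ✓
(3,2)Q 4/5 ✓
(3,3)Q 3/7 ✓
(3,4)P 5/8 ✓
(3,5)P 5/7 ✓
(3,6)Q 1/4 ✓
(4,3)Q 5/7 ✓
(4,4)P 3/8 ✓
(4,5)Q 2/6 ✓
(5,0)Q 1/1 ✓
(5,1)Q 3/3 ✓
(5,2)Q 4/4 ✓
(5,3)Q 5/6 ✓
(5,4)Q 5/7 ✓
(5,5)P 2/6 ✓
(6,2)Q 3/3 ✓
(6,4)Q 3/4 ✓
(6,5)Q 2/4 ✓
(6,6)P 1/2 ✓
Unsatisfied: (0,5), (1,0) — 2 in total.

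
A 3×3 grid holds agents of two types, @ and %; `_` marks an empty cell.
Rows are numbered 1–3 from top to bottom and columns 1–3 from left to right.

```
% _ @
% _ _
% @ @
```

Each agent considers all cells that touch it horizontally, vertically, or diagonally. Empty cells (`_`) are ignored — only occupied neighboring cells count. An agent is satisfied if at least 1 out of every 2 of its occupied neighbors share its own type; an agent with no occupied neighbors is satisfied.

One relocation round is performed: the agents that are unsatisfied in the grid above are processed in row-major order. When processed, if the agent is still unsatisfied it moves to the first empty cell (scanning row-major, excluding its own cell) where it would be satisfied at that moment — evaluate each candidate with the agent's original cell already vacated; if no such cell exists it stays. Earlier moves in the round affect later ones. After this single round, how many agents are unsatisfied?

0

Initially unsatisfied (in order): (3,2).
  (3,2) → (2,3).
Resulting grid:
% _ @
% _ @
% _ @
All satisfied now.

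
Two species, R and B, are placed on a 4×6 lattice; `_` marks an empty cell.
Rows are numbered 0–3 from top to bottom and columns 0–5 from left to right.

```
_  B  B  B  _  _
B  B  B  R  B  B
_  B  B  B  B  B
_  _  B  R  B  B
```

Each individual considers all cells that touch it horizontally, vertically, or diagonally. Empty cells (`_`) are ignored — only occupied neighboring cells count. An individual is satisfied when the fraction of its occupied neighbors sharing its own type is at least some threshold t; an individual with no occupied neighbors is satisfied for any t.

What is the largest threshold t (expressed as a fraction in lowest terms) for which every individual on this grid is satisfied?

0/1

(0,1)B 4/4
(0,2)B 4/5
(0,3)B 3/4
(1,0)B 3/3
(1,1)B 6/6
(1,2)B 7/8
(1,3)R 0/7
(1,4)B 5/6
(1,5)B 3/3
(2,1)B 5/5
(2,2)B 5/7
(2,3)B 6/8
(2,4)B 6/8
(2,5)B 5/5
(3,2)B 3/4
(3,3)R 0/5
(3,4)B 4/5
(3,5)B 3/3
The smallest same-type fraction is 0/7 at (1,3), which reduces to 0/1. Any threshold above that leaves this individual unsatisfied.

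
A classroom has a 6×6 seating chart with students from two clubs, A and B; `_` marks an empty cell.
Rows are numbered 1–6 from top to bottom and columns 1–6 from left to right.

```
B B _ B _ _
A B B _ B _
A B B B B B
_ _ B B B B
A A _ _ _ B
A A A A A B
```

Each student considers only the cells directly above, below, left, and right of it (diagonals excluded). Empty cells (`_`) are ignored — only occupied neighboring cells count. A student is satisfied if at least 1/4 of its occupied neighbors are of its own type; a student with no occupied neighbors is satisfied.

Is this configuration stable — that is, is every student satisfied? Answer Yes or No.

(1,1)B 1/2 satisfied
(1,2)B 2/2 satisfied
(1,4)B 0/0 satisfied
(2,1)A 1/3 satisfied
(2,2)B 3/4 satisfied
(2,3)B 2/2 satisfied
(2,5)B 1/1 satisfied
(3,1)A 1/2 satisfied
(3,2)B 2/3 satisfied
(3,3)B 4/4 satisfied
(3,4)B 3/3 satisfied
(3,5)B 4/4 satisfied
(3,6)B 2/2 satisfied
(4,3)B 2/2 satisfied
(4,4)B 3/3 satisfied
(4,5)B 3/3 satisfied
(4,6)B 3/3 satisfied
(5,1)A 2/2 satisfied
(5,2)A 2/2 satisfied
(5,6)B 2/2 satisfied
(6,1)A 2/2 satisfied
(6,2)A 3/3 satisfied
(6,3)A 2/2 satisfied
(6,4)A 2/2 satisfied
(6,5)A 1/2 satisfied
(6,6)B 1/2 satisfied
All meet the threshold, so the configuration is stable.

Yes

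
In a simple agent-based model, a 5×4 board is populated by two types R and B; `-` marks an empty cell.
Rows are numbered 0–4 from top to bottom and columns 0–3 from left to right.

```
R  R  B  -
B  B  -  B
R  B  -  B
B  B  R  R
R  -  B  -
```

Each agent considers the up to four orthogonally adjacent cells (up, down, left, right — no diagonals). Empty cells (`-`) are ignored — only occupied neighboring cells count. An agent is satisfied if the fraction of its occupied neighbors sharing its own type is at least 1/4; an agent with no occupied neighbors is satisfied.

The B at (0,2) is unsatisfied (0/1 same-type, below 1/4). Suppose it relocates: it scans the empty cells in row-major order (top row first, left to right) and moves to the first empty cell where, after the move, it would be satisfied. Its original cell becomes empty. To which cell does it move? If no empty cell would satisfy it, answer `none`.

Vacating (0,2). Empty cells in order:
  (0,3): 1/1 same-type → satisfied — stop here.

(0,3)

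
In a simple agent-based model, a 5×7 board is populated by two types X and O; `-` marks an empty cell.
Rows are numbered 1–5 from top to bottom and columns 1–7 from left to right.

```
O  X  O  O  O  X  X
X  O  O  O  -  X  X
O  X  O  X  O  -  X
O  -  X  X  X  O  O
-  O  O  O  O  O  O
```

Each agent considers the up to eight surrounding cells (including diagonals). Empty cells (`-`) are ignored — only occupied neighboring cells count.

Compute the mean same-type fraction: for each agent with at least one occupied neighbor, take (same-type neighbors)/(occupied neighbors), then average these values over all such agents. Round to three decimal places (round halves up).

0.594

Row 1: (1,1)O 1/3 · (1,2)X 1/5 · (1,3)O 4/5 · (1,4)O 4/4 · (1,5)O 2/4 · (1,6)X 3/4 · (1,7)X 3/3
Row 2: (2,1)X 2/5 · (2,2)O 5/8 · (2,3)O 5/8 · (2,4)O 6/7 · (2,6)X 4/6 · (2,7)X 4/4
Row 3: (3,1)O 2/4 · (3,2)X 2/7 · (3,3)O 3/7 · (3,4)X 3/7 · (3,5)O 2/6 · (3,7)X 2/4
Row 4: (4,1)O 2/3 · (4,3)X 3/7 · (4,4)X 3/8 · (4,5)X 2/7 · (4,6)O 5/7 · (4,7)O 3/4
Row 5: (5,2)O 2/3 · (5,3)O 2/4 · (5,4)O 2/5 · (5,5)O 3/5 · (5,6)O 4/5 · (5,7)O 3/3
Sum over 31 agents: 1/3 + 1/5 + 4/5 + 4/4 + 2/4 + 3/4 + 3/3 + 2/5 + 5/8 + 5/8 + 6/7 + 4/6 + 4/4 + 2/4 + 2/7 + 3/7 + 3/7 + 2/6 + 2/4 + 2/3 + 3/7 + 3/8 + 2/7 + 5/7 + 3/4 + 2/3 + 2/4 + 2/5 + 3/5 + 4/5 + 3/3 = 15473/840; mean = 15473/840 ÷ 31 = 15473/26040 = 0.594201… → 0.594.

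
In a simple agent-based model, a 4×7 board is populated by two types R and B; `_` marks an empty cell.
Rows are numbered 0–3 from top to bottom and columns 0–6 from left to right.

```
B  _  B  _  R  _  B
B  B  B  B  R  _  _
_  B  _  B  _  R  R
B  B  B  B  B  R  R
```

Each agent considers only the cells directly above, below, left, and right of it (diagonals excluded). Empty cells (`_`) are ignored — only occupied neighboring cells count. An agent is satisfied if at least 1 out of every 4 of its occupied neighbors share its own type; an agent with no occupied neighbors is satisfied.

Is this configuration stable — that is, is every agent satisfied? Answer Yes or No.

(0,0)B 1/1 ok
(0,2)B 1/1 ok
(0,4)R 1/1 ok
(0,6)B 0/0 ok
(1,0)B 2/2 ok
(1,1)B 3/3 ok
(1,2)B 3/3 ok
(1,3)B 2/3 ok
(1,4)R 1/2 ok
(2,1)B 2/2 ok
(2,3)B 2/2 ok
(2,5)R 2/2 ok
(2,6)R 2/2 ok
(3,0)B 1/1 ok
(3,1)B 3/3 ok
(3,2)B 2/2 ok
(3,3)B 3/3 ok
(3,4)B 1/2 ok
(3,5)R 2/3 ok
(3,6)R 2/2 ok
All meet the threshold, so the configuration is stable.

Yes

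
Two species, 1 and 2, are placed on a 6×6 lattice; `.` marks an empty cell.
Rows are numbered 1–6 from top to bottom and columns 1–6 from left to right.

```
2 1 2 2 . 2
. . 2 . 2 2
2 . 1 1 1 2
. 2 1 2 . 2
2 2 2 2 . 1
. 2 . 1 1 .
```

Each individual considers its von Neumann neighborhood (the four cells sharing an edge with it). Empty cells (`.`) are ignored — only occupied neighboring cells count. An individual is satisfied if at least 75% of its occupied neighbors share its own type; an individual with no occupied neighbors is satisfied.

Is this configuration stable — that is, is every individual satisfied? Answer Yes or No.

(1,1)2 0/1 not
(1,2)1 0/2 not
(1,3)2 2/3 not
(1,4)2 1/1 satisfied
(1,6)2 1/1 satisfied
(2,3)2 1/2 not
(2,5)2 1/2 not
(2,6)2 3/3 satisfied
(3,1)2 0/0 satisfied
(3,3)1 2/3 not
(3,4)1 2/3 not
(3,5)1 1/3 not
(3,6)2 2/3 not
(4,2)2 1/2 not
(4,3)1 1/4 not
(4,4)2 1/3 not
(4,6)2 1/2 not
(5,1)2 1/1 satisfied
(5,2)2 4/4 satisfied
(5,3)2 2/3 not
(5,4)2 2/3 not
(5,6)1 0/1 not
(6,2)2 1/1 satisfied
(6,4)1 1/2 not
(6,5)1 1/1 satisfied
For instance (1,1) has only 0/1 same-type neighbors, below 3/4.

No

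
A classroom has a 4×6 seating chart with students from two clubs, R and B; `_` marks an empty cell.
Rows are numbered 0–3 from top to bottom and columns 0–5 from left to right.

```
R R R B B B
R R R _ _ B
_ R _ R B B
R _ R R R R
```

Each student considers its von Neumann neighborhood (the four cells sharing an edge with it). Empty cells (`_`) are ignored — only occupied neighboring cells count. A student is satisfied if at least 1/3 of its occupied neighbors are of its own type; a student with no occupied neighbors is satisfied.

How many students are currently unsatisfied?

Row 0: (0,0)R 2/2 ok · (0,1)R 3/3 ok · (0,2)R 2/3 ok · (0,3)B 1/2 ok · (0,4)B 2/2 ok · (0,5)B 2/2 ok
Row 1: (1,0)R 2/2 ok · (1,1)R 4/4 ok · (1,2)R 2/2 ok · (1,5)B 2/2 ok
Row 2: (2,1)R 1/1 ok · (2,3)R 1/2 ok · (2,4)B 1/3 ok · (2,5)B 2/3 ok
Row 3: (3,0)R 0/0 ok · (3,2)R 1/1 ok · (3,3)R 3/3 ok · (3,4)R 2/3 ok · (3,5)R 1/2 ok
Every one meets the threshold.

0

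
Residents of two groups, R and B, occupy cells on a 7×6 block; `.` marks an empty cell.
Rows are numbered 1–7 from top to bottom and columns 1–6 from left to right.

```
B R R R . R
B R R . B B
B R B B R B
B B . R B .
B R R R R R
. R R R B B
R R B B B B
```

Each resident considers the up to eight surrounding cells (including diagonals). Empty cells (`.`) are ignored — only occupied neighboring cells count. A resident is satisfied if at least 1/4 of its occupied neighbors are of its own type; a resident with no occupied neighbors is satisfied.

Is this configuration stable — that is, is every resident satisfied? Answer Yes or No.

Row 1: (1,1)B 1/3 satisfied · (1,2)R 3/5 satisfied · (1,3)R 4/4 satisfied · (1,4)R 2/3 satisfied · (1,6)R 0/2 not
Row 2: (2,1)B 2/5 satisfied · (2,2)R 4/8 satisfied · (2,3)R 5/7 satisfied · (2,5)B 3/6 satisfied · (2,6)B 2/4 satisfied
Row 3: (3,1)B 3/5 satisfied · (3,2)R 2/7 satisfied · (3,3)B 2/6 satisfied · (3,4)B 3/6 satisfied · (3,5)R 1/6 not · (3,6)B 3/4 satisfied
Row 4: (4,1)B 3/5 satisfied · (4,2)B 4/7 satisfied · (4,4)R 4/7 satisfied · (4,5)B 2/7 satisfied
Row 5: (5,1)B 2/4 satisfied · (5,2)R 3/6 satisfied · (5,3)R 6/7 satisfied · (5,4)R 5/7 satisfied · (5,5)R 4/7 satisfied · (5,6)R 1/4 satisfied
Row 6: (6,2)R 5/7 satisfied · (6,3)R 6/8 satisfied · (6,4)R 4/8 satisfied · (6,5)B 4/8 satisfied · (6,6)B 3/5 satisfied
Row 7: (7,1)R 2/2 satisfied · (7,2)R 3/4 satisfied · (7,3)B 1/5 not · (7,4)B 3/5 satisfied · (7,5)B 4/5 satisfied · (7,6)B 3/3 satisfied
For instance (1,6) has only 0/2 same-type neighbors, below 1/4.

No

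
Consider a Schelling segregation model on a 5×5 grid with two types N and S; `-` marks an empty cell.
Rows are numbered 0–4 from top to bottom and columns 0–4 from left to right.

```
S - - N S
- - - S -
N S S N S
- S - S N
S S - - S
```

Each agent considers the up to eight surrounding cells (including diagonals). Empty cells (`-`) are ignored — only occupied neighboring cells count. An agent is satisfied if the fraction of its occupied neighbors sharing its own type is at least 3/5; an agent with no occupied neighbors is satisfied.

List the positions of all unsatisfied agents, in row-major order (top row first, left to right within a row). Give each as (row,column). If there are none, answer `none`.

(0,3), (0,4), (2,0), (2,3), (2,4), (3,4), (4,4)

(0,0)S 0/0 ok
(0,3)N 0/2 unhappy
(0,4)S 1/2 unhappy
(1,3)S 3/5 ok
(2,0)N 0/2 unhappy
(2,1)S 2/3 ok
(2,2)S 4/5 ok
(2,3)N 1/5 unhappy
(2,4)S 2/4 unhappy
(3,1)S 4/5 ok
(3,3)S 3/5 ok
(3,4)N 1/4 unhappy
(4,0)S 2/2 ok
(4,1)S 2/2 ok
(4,4)S 1/2 unhappy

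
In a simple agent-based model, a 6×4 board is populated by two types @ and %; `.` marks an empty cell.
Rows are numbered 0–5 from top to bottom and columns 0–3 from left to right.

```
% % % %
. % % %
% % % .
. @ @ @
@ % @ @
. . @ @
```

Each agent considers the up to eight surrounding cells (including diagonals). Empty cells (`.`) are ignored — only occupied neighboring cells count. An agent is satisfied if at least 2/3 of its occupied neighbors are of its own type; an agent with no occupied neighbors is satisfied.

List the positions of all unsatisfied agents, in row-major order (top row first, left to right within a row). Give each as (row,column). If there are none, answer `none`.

Row 0: (0,0)% 2/2 satisfied · (0,1)% 4/4 satisfied · (0,2)% 5/5 satisfied · (0,3)% 3/3 satisfied
Row 1: (1,1)% 7/7 satisfied · (1,2)% 7/7 satisfied · (1,3)% 4/4 satisfied
Row 2: (2,0)% 2/3 satisfied · (2,1)% 4/6 satisfied · (2,2)% 4/7 not
Row 3: (3,1)@ 3/7 not · (3,2)@ 4/7 not · (3,3)@ 3/4 satisfied
Row 4: (4,0)@ 1/2 not · (4,1)% 0/5 not · (4,2)@ 6/7 satisfied · (4,3)@ 5/5 satisfied
Row 5: (5,2)@ 3/4 satisfied · (5,3)@ 3/3 satisfied

(2,2), (3,1), (3,2), (4,0), (4,1)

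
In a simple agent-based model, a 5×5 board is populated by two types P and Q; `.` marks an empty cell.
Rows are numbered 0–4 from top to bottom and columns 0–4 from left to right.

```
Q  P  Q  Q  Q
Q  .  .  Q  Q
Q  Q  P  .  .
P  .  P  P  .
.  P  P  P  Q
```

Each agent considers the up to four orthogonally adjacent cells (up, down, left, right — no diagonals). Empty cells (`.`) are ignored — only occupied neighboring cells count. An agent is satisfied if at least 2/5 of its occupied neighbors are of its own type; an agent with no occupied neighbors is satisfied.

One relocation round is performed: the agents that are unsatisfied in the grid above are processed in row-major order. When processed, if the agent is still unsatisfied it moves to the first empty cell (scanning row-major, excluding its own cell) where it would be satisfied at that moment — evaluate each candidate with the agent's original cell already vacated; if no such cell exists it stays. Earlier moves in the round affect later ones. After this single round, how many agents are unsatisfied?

Initially unsatisfied (in order): (0,1), (3,0), (4,4).
  (0,1) → (2,3).
  (3,0) → (2,4).
  (4,4) → (0,1).
Resulting grid:
Q Q Q Q Q
Q . . Q Q
Q Q P P P
. . P P .
. P P P .
All satisfied now.

0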